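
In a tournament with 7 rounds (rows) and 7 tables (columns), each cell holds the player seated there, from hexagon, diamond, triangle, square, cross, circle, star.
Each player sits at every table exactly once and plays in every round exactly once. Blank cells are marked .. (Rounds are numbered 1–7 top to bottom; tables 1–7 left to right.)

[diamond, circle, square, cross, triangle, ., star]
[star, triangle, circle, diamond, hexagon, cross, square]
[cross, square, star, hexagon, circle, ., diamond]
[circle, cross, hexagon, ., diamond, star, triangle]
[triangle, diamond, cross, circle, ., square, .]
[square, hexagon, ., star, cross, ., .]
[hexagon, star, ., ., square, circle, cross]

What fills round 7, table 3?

Round 1, table 6: round 1 has {diamond, triangle, square, cross, circle, star} and table 6 has {square, cross, circle, star}, leaving only hexagon.
Round 3, table 6: round 3 has {hexagon, diamond, square, cross, circle, star} and table 6 has {hexagon, square, cross, circle, star}, leaving only triangle.
Round 4, table 4: round 4 has {hexagon, diamond, triangle, cross, circle, star} and table 4 has {hexagon, diamond, cross, circle, star}, leaving only square.
Round 5, table 5: round 5 has {diamond, triangle, square, cross, circle} and table 5 has {hexagon, diamond, triangle, square, cross, circle}, leaving only star.
Round 5, table 7: round 5 has {diamond, triangle, square, cross, circle, star} and table 7 has {diamond, triangle, square, cross, star}, leaving only hexagon.
Round 6, table 6: round 6 has {hexagon, square, cross, star} and table 6 has {hexagon, triangle, square, cross, circle, star}, leaving only diamond.
Round 6, table 3: round 6 has {hexagon, diamond, square, cross, star} and table 3 has {hexagon, square, cross, circle, star}, leaving only triangle.
Round 7 already has {hexagon, square, cross, circle, star} and table 3 already has {hexagon, triangle, square, cross, circle, star}, so round 7, table 3 must be diamond.

diamond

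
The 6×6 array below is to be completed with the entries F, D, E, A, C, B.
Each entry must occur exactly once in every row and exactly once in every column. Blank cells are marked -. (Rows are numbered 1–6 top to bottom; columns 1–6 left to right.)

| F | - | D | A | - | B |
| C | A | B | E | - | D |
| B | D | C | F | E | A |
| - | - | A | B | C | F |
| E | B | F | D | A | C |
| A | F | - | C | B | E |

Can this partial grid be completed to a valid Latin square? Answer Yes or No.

Row 1, column 5: row 1 together with column 5 already contain {F, D, E, A, C, B} — every symbol — so nothing can go there. The grid has no valid completion.

No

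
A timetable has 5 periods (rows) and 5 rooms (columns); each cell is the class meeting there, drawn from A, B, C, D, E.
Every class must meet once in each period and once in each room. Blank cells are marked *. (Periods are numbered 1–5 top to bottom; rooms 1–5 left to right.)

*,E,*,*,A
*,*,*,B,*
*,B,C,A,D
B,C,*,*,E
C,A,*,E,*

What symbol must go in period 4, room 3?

A

Period 1, room 1: period 1 has {A, E} and room 1 has {B, C}, leaving only D.
Period 1, room 3: period 1 has {A, D, E} and room 3 has {C}, leaving only B.
Period 1, room 4: period 1 has {A, B, D, E} and room 4 has {A, B, E}, leaving only C.
Period 2, room 2: period 2 has {B} and room 2 has {A, B, C, E}, leaving only D.
Period 2, room 5: period 2 has {B, D} and room 5 has {A, D, E}, leaving only C.
Period 3, room 1: period 3 has {A, B, C, D} and room 1 has {B, C, D}, leaving only E.
Period 2, room 1: period 2 has {B, C, D} and room 1 has {B, C, D, E}, leaving only A.
Period 2, room 3: period 2 has {A, B, C, D} and room 3 has {B, C}, leaving only E.
Period 4, room 4: period 4 has {B, C, E} and room 4 has {A, B, C, E}, leaving only D.
Period 4 already has {B, C, D, E} and room 3 already has {B, C, E}, so period 4, room 3 must be A.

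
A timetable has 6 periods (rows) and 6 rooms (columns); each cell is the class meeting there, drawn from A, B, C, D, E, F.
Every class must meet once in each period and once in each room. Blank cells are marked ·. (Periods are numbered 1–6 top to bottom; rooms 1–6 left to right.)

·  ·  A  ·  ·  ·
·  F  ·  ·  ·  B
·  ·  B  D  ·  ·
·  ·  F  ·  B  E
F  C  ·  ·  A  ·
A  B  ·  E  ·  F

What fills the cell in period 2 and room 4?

A

Period 5, room 4: period 5 has {A, C, F} and room 4 has {D, E}, leaving only B.
Period 5, room 6: period 5 has {A, B, C, F} and room 6 has {B, E, F}, leaving only D.
Period 1, room 6: period 1 has {A} and room 6 has {B, D, E, F}, leaving only C.
Period 1, room 4: period 1 has {A, C} and room 4 has {B, D, E}, leaving only F.
Period 3, room 6: period 3 has {B, D} and room 6 has {B, C, D, E, F}, leaving only A.
Period 3, room 2: period 3 has {A, B, D} and room 2 has {B, C, F}, leaving only E.
Period 1, room 2: period 1 has {A, C, F} and room 2 has {B, C, E, F}, leaving only D.
Period 1, room 5: period 1 has {A, C, D, F} and room 5 has {A, B}, leaving only E.
Period 1, room 1: period 1 has {A, C, D, E, F} and room 1 has {A, F}, leaving only B.
Period 3, room 1: period 3 has {A, B, D, E} and room 1 has {A, B, F}, leaving only C.
Period 3, room 5: period 3 has {A, B, C, D, E} and room 5 has {A, B, E}, leaving only F.
Period 4, room 1: period 4 has {B, E, F} and room 1 has {A, B, C, F}, leaving only D.
Period 2, room 1: period 2 has {B, F} and room 1 has {A, B, C, D, F}, leaving only E.
Period 4, room 2: period 4 has {B, D, E, F} and room 2 has {B, C, D, E, F}, leaving only A.
Period 4, room 4: period 4 has {A, B, D, E, F} and room 4 has {B, D, E, F}, leaving only C.
Period 2 already has {B, E, F} and room 4 already has {B, C, D, E, F}, so period 2, room 4 must be A.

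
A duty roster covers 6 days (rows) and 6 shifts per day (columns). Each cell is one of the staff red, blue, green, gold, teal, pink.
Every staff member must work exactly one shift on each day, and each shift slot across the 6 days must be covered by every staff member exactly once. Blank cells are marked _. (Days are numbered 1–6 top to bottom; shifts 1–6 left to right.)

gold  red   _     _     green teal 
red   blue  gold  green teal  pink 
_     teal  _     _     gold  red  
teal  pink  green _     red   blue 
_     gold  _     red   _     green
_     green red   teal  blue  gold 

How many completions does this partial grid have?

2

Day 1, shift 3: eliminating its day and shift leaves {blue, pink}.
Day 1, shift 4: eliminating its day and shift leaves {blue, pink}.
Day 3, shift 1: eliminating its day and shift leaves {blue, green, pink}.
Day 3, shift 3: eliminating its day and shift leaves {blue, pink}.
Day 3, shift 4: eliminating its day and shift leaves {blue, pink}.
Day 4, shift 4: eliminating its day and shift leaves {gold}.
Day 5, shift 1: eliminating its day and shift leaves {blue, pink}.
Day 5, shift 3: eliminating its day and shift leaves {blue, teal, pink}.
Day 5, shift 5: eliminating its day and shift leaves {pink}.
Day 6, shift 1: eliminating its day and shift leaves {pink}.
Enumerating the assignments across these blanks that avoid any day or shift repeat gives 2 completions.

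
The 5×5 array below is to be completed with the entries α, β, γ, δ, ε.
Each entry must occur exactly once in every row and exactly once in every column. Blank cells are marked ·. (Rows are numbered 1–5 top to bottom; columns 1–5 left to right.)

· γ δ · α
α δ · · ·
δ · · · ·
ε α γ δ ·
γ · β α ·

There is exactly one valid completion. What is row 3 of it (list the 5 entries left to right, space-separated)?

Row 1, column 1: row 1 has {α, γ, δ} and column 1 has {α, γ, δ, ε}, leaving only β.
Row 1, column 4: row 1 has {α, β, γ, δ} and column 4 has {α, δ}, leaving only ε.
Row 2, column 3: row 2 has {α, δ} and column 3 has {β, γ, δ}, leaving only ε.
Row 3, column 3: row 3 has {δ} and column 3 has {β, γ, δ, ε}, leaving only α.
Row 4, column 5: row 4 has {α, γ, δ, ε} and column 5 has {α}, leaving only β.
Row 2, column 5: row 2 has {α, δ, ε} and column 5 has {α, β}, leaving only γ.
Row 3, column 5: row 3 has {α, δ} and column 5 has {α, β, γ}, leaving only ε.
Row 3, column 2: row 3 has {α, δ, ε} and column 2 has {α, γ, δ}, leaving only β.
Row 3, column 4: row 3 has {α, β, δ, ε} and column 4 has {α, δ, ε}, leaving only γ.
So row 3 reads: δ β α γ ε.

δ β α γ ε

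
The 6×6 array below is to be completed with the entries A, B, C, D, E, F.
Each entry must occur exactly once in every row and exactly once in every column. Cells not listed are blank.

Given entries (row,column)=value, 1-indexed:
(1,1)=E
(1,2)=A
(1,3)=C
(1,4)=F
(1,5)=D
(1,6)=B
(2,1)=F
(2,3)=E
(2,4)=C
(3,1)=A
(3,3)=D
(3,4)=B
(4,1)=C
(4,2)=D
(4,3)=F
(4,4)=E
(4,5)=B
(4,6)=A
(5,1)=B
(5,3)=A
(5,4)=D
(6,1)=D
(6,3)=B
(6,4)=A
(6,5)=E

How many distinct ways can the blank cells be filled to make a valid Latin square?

Row 2, column 2: eliminating its row and column leaves {B}.
Row 2, column 5: eliminating its row and column leaves {A}.
Row 2, column 6: eliminating its row and column leaves {D}.
Row 3, column 2: eliminating its row and column leaves {C, E, F}.
Row 3, column 5: eliminating its row and column leaves {C, F}.
Row 3, column 6: eliminating its row and column leaves {C, E, F}.
Row 5, column 2: eliminating its row and column leaves {C, E, F}.
Row 5, column 5: eliminating its row and column leaves {C, F}.
Row 5, column 6: eliminating its row and column leaves {C, E, F}.
Row 6, column 2: eliminating its row and column leaves {C, F}.
Row 6, column 6: eliminating its row and column leaves {C, F}.
Enumerating the assignments across these blanks that avoid any row or column repeat gives 4 completions.

4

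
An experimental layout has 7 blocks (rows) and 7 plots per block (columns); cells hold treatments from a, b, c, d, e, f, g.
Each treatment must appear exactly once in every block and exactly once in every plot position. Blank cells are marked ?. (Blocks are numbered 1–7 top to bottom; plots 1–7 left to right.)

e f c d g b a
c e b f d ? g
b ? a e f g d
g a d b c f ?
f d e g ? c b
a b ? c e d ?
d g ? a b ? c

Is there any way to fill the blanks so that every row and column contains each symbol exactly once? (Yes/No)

Yes

No block or plot among the givens repeats a symbol, and propagating forced cells runs into no contradiction.
One valid completion exists (for instance, e f c d g b a / c e b f d a g / b c a e f g d / g a d b c f e / f d e g a c b / a b g c e d f / d g f a b e c).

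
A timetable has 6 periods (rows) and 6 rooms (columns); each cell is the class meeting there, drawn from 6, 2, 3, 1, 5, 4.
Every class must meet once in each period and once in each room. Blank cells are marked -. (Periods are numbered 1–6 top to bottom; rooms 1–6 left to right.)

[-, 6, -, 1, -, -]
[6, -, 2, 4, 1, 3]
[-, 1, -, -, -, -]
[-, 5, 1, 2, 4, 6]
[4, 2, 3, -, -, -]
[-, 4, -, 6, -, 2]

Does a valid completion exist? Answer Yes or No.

No

Period 2, room 2: period 2 together with room 2 already contain {6, 2, 3, 1, 5, 4} — every symbol — so nothing can go there. The grid has no valid completion.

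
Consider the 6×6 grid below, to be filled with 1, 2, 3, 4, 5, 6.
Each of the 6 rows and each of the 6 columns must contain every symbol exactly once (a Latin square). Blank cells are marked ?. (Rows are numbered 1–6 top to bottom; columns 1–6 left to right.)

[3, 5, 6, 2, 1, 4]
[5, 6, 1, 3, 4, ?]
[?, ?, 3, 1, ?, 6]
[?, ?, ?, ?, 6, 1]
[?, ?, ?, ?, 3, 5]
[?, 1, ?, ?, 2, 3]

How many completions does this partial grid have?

3

Row 2, column 6: eliminating its row and column leaves {2}.
Row 3, column 1: eliminating its row and column leaves {2, 4}.
Row 3, column 2: eliminating its row and column leaves {2, 4}.
Row 3, column 5: eliminating its row and column leaves {5}.
Row 4, column 1: eliminating its row and column leaves {2, 4}.
Row 4, column 2: eliminating its row and column leaves {2, 3, 4}.
Row 4, column 3: eliminating its row and column leaves {2, 4, 5}.
Row 4, column 4: eliminating its row and column leaves {4, 5}.
Row 5, column 1: eliminating its row and column leaves {1, 2, 4, 6}.
Row 5, column 2: eliminating its row and column leaves {2, 4}.
Row 5, column 3: eliminating its row and column leaves {2, 4}.
Row 5, column 4: eliminating its row and column leaves {4, 6}.
Row 6, column 1: eliminating its row and column leaves {4, 6}.
Row 6, column 3: eliminating its row and column leaves {4, 5}.
Row 6, column 4: eliminating its row and column leaves {4, 5, 6}.
Enumerating the assignments across these blanks that avoid any row or column repeat gives 3 completions.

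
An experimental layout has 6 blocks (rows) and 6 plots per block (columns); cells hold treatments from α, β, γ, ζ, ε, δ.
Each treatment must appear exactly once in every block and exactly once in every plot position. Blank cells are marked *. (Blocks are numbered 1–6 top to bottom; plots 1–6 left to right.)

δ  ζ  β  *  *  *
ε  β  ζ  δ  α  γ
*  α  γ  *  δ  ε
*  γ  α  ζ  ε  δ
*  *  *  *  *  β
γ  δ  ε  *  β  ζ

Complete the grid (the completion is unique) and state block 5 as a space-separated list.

α ε δ γ ζ β

Block 5, plot 2: block 5 has {β} and plot 2 has {α, β, γ, ζ, δ}, leaving only ε.
Block 5, plot 3: block 5 has {β, ε} and plot 3 has {α, β, γ, ζ, ε}, leaving only δ.
Block 1, plot 5: block 1 has {β, ζ, δ} and plot 5 has {α, β, ε, δ}, leaving only γ.
Block 5, plot 5: block 5 has {β, ε, δ} and plot 5 has {α, β, γ, ε, δ}, leaving only ζ.
Block 5, plot 1: block 5 has {β, ζ, ε, δ} and plot 1 has {γ, ε, δ}, leaving only α.
Block 5, plot 4: block 5 has {α, β, ζ, ε, δ} and plot 4 has {ζ, δ}, leaving only γ.
So block 5 reads: α ε δ γ ζ β.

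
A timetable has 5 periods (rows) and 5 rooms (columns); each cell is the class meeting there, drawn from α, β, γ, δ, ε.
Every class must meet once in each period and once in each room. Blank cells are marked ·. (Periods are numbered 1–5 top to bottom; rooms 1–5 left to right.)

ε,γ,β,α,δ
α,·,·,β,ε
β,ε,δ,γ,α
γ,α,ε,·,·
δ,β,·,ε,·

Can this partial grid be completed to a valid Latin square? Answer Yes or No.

No period or room among the givens repeats a symbol, and propagating forced cells runs into no contradiction.
One valid completion exists (for instance, ε γ β α δ / α δ γ β ε / β ε δ γ α / γ α ε δ β / δ β α ε γ).

Yes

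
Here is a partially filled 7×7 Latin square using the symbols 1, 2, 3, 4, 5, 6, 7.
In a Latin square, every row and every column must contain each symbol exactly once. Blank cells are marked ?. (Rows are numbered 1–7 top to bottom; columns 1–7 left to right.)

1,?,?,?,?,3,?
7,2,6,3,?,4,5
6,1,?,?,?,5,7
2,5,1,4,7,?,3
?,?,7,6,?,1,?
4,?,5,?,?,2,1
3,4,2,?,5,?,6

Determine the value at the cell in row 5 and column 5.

Row 1, column 3: row 1 has {1, 3} and column 3 has {1, 2, 5, 6, 7}, leaving only 4.
Row 1, column 7: row 1 has {1, 3, 4} and column 7 has {1, 3, 5, 6, 7}, leaving only 2.
Row 1, column 5: row 1 has {1, 2, 3, 4} and column 5 has {5, 7}, leaving only 6.
Row 1, column 2: row 1 has {1, 2, 3, 4, 6} and column 2 has {1, 2, 4, 5}, leaving only 7.
Row 1, column 4: row 1 has {1, 2, 3, 4, 6, 7} and column 4 has {3, 4, 6}, leaving only 5.
Row 2, column 5: row 2 has {2, 3, 4, 5, 6, 7} and column 5 has {5, 6, 7}, leaving only 1.
Row 3, column 3: row 3 has {1, 5, 6, 7} and column 3 has {1, 2, 4, 5, 6, 7}, leaving only 3.
Row 3, column 4: row 3 has {1, 3, 5, 6, 7} and column 4 has {3, 4, 5, 6}, leaving only 2.
Row 3, column 5: row 3 has {1, 2, 3, 5, 6, 7} and column 5 has {1, 5, 6, 7}, leaving only 4.
Row 4, column 6: row 4 has {1, 2, 3, 4, 5, 7} and column 6 has {1, 2, 3, 4, 5}, leaving only 6.
Row 5, column 1: row 5 has {1, 6, 7} and column 1 has {1, 2, 3, 4, 6, 7}, leaving only 5.
Row 5, column 2: row 5 has {1, 5, 6, 7} and column 2 has {1, 2, 4, 5, 7}, leaving only 3.
Row 5 already has {1, 3, 5, 6, 7} and column 5 already has {1, 4, 5, 6, 7}, so row 5, column 5 must be 2.

2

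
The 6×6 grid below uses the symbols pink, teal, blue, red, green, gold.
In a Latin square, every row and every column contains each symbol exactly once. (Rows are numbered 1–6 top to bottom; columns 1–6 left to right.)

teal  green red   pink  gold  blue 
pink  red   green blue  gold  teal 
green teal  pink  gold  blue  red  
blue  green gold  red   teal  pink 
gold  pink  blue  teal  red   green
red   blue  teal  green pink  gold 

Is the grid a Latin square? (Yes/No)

Every row is a permutation, but column 2 contains green twice (at rows 1 and 4).

No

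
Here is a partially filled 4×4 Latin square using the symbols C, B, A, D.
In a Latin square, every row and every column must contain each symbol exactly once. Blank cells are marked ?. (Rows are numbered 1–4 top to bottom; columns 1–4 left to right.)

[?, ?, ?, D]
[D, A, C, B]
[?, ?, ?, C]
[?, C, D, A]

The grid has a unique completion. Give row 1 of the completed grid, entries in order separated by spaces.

Row 1, column 2: row 1 has {D} and column 2 has {C, A}, leaving only B.
Row 1, column 3: row 1 has {B, D} and column 3 has {C, D}, leaving only A.
Row 1, column 1: row 1 has {B, A, D} and column 1 has {D}, leaving only C.
So row 1 reads: C B A D.

C B A D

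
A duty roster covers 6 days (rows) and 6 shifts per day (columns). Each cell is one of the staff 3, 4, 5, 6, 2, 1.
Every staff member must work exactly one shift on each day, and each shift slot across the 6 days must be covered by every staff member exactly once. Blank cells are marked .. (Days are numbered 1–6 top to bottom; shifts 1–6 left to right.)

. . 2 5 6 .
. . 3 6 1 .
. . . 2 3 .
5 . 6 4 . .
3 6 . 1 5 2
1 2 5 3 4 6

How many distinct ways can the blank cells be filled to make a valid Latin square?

Day 1, shift 1: eliminating its day and shift leaves {4}.
Day 1, shift 2: eliminating its day and shift leaves {3, 4, 1}.
Day 1, shift 6: eliminating its day and shift leaves {3, 4, 1}.
Day 2, shift 1: eliminating its day and shift leaves {4, 2}.
Day 2, shift 2: eliminating its day and shift leaves {4, 5}.
Day 2, shift 6: eliminating its day and shift leaves {4, 5}.
Day 3, shift 1: eliminating its day and shift leaves {4, 6}.
Day 3, shift 2: eliminating its day and shift leaves {4, 5, 1}.
Day 3, shift 3: eliminating its day and shift leaves {4, 1}.
Day 3, shift 6: eliminating its day and shift leaves {4, 5, 1}.
Day 4, shift 2: eliminating its day and shift leaves {3, 1}.
Day 4, shift 5: eliminating its day and shift leaves {2}.
Day 4, shift 6: eliminating its day and shift leaves {3, 1}.
Day 5, shift 3: eliminating its day and shift leaves {4}.
Enumerating the assignments across these blanks that avoid any day or shift repeat gives 4 completions.

4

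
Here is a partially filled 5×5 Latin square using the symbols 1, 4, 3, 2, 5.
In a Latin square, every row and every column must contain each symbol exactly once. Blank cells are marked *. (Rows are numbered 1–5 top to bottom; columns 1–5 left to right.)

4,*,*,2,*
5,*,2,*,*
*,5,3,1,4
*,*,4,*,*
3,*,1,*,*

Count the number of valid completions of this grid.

Row 1, column 2: eliminating its row and column leaves {1, 3}.
Row 1, column 3: eliminating its row and column leaves {5}.
Row 1, column 5: eliminating its row and column leaves {1, 3, 5}.
Row 2, column 2: eliminating its row and column leaves {1, 4, 3}.
Row 2, column 4: eliminating its row and column leaves {4, 3}.
Row 2, column 5: eliminating its row and column leaves {1, 3}.
Row 3, column 1: eliminating its row and column leaves {2}.
Row 4, column 1: eliminating its row and column leaves {1, 2}.
Row 4, column 2: eliminating its row and column leaves {1, 3, 2}.
Row 4, column 4: eliminating its row and column leaves {3, 5}.
Row 4, column 5: eliminating its row and column leaves {1, 3, 2, 5}.
Row 5, column 2: eliminating its row and column leaves {4, 2}.
Row 5, column 4: eliminating its row and column leaves {4, 5}.
Row 5, column 5: eliminating its row and column leaves {2, 5}.
Enumerating the assignments across these blanks that avoid any row or column repeat gives 3 completions.

3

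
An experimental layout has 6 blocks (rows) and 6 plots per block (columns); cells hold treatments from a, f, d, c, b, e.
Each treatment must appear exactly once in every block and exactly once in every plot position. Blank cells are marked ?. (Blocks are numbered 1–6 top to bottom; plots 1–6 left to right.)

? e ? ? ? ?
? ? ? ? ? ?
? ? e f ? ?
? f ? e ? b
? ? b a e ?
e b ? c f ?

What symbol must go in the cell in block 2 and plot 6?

e

Block 2, plot 6 is narrowed to {a, f, d, c, e}.
If it were a, then block 5, plot 6 would be left with no valid symbol.
If it were f, propagating the remaining blanks reaches a contradiction.
If it were d, then block 5, plot 6 would be left with no valid symbol.
If it were c, propagating the remaining blanks reaches a contradiction.
So block 2, plot 6 must be e.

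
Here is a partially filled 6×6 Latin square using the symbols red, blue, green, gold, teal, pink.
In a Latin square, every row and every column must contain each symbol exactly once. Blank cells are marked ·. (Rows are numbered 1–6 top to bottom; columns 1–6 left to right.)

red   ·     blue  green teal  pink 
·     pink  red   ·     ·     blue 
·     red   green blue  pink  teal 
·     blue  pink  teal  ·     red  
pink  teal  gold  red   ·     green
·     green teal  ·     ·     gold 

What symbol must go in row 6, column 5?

Row 1, column 2: row 1 has {red, blue, green, teal, pink} and column 2 has {red, blue, green, teal, pink}, leaving only gold.
Row 2, column 4: row 2 has {red, blue, pink} and column 4 has {red, blue, green, teal}, leaving only gold.
Row 2, column 5: row 2 has {red, blue, gold, pink} and column 5 has {teal, pink}, leaving only green.
Row 2, column 1: row 2 has {red, blue, green, gold, pink} and column 1 has {red, pink}, leaving only teal.
Row 3, column 1: row 3 has {red, blue, green, teal, pink} and column 1 has {red, teal, pink}, leaving only gold.
Row 4, column 1: row 4 has {red, blue, teal, pink} and column 1 has {red, gold, teal, pink}, leaving only green.
Row 4, column 5: row 4 has {red, blue, green, teal, pink} and column 5 has {green, teal, pink}, leaving only gold.
Row 5, column 5: row 5 has {red, green, gold, teal, pink} and column 5 has {green, gold, teal, pink}, leaving only blue.
Row 6 already has {green, gold, teal} and column 5 already has {blue, green, gold, teal, pink}, so row 6, column 5 must be red.

red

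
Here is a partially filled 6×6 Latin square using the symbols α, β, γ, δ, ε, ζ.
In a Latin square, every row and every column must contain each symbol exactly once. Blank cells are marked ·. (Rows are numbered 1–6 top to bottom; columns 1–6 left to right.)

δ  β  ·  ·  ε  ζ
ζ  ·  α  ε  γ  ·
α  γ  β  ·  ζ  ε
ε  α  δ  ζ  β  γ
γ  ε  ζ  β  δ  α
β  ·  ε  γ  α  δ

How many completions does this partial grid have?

Row 1, column 3: eliminating its row and column leaves {γ}.
Row 1, column 4: eliminating its row and column leaves {α}.
Row 2, column 2: eliminating its row and column leaves {δ}.
Row 2, column 6: eliminating its row and column leaves {β}.
Row 3, column 4: eliminating its row and column leaves {δ}.
Row 6, column 2: eliminating its row and column leaves {ζ}.
Only one assignment across all blanks avoids any row or column repeat, giving 1 completion.

1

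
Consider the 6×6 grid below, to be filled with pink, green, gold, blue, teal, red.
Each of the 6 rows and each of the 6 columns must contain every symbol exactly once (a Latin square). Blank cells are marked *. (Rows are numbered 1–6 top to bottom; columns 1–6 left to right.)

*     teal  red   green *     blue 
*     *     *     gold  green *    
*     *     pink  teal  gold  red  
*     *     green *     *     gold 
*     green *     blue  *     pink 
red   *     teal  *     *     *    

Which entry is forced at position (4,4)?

Row 1, column 5: row 1 has {green, blue, teal, red} and column 5 has {green, gold}, leaving only pink.
Row 1, column 1: row 1 has {pink, green, blue, teal, red} and column 1 has {red}, leaving only gold.
Row 2, column 3: row 2 has {green, gold} and column 3 has {pink, green, teal, red}, leaving only blue.
Row 2, column 6: row 2 has {green, gold, blue} and column 6 has {pink, gold, blue, red}, leaving only teal.
Row 2, column 1: row 2 has {green, gold, blue, teal} and column 1 has {gold, red}, leaving only pink.
Row 2, column 2: row 2 has {pink, green, gold, blue, teal} and column 2 has {green, teal}, leaving only red.
Row 3, column 2: row 3 has {pink, gold, teal, red} and column 2 has {green, teal, red}, leaving only blue.
Row 3, column 1: row 3 has {pink, gold, blue, teal, red} and column 1 has {pink, gold, red}, leaving only green.
Row 4, column 2: row 4 has {green, gold} and column 2 has {green, blue, teal, red}, leaving only pink.
Row 4 already has {pink, green, gold} and column 4 already has {green, gold, blue, teal}, so row 4, column 4 must be red.

red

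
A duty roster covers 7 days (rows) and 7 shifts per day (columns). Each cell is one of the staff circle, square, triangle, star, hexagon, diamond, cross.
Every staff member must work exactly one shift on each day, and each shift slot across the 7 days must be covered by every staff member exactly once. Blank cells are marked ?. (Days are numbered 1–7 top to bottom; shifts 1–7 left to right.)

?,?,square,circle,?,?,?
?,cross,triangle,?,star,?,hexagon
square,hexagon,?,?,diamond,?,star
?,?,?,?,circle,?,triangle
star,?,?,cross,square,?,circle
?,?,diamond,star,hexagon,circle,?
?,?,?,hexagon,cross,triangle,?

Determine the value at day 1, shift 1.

Day 1, shift 5: day 1 has {circle, square} and shift 5 has {circle, square, star, hexagon, diamond, cross}, leaving only triangle.
Day 3, shift 4: day 3 has {square, star, hexagon, diamond} and shift 4 has {circle, star, hexagon, cross}, leaving only triangle.
Day 3, shift 6: day 3 has {square, triangle, star, hexagon, diamond} and shift 6 has {circle, triangle}, leaving only cross.
Day 3, shift 3: day 3 has {square, triangle, star, hexagon, diamond, cross} and shift 3 has {square, triangle, diamond}, leaving only circle.
Day 5, shift 3: day 5 has {circle, square, star, cross} and shift 3 has {circle, square, triangle, diamond}, leaving only hexagon.
Day 5, shift 6: day 5 has {circle, square, star, hexagon, cross} and shift 6 has {circle, triangle, cross}, leaving only diamond.
Day 2, shift 6: day 2 has {triangle, star, hexagon, cross} and shift 6 has {circle, triangle, diamond, cross}, leaving only square.
Day 2, shift 4: day 2 has {square, triangle, star, hexagon, cross} and shift 4 has {circle, triangle, star, hexagon, cross}, leaving only diamond.
Day 2, shift 1: day 2 has {square, triangle, star, hexagon, diamond, cross} and shift 1 has {square, star}, leaving only circle.
Day 4, shift 4: day 4 has {circle, triangle} and shift 4 has {circle, triangle, star, hexagon, diamond, cross}, leaving only square.
Day 5, shift 2: day 5 has {circle, square, star, hexagon, diamond, cross} and shift 2 has {hexagon, cross}, leaving only triangle.
Day 6, shift 2: day 6 has {circle, star, hexagon, diamond} and shift 2 has {triangle, hexagon, cross}, leaving only square.
Day 6, shift 7: day 6 has {circle, square, star, hexagon, diamond} and shift 7 has {circle, triangle, star, hexagon}, leaving only cross.
Day 1, shift 7: day 1 has {circle, square, triangle} and shift 7 has {circle, triangle, star, hexagon, cross}, leaving only diamond.
Day 1, shift 2: day 1 has {circle, square, triangle, diamond} and shift 2 has {square, triangle, hexagon, cross}, leaving only star.
Day 1, shift 6: day 1 has {circle, square, triangle, star, diamond} and shift 6 has {circle, square, triangle, diamond, cross}, leaving only hexagon.
Day 1 already has {circle, square, triangle, star, hexagon, diamond} and shift 1 already has {circle, square, star}, so day 1, shift 1 must be cross.

cross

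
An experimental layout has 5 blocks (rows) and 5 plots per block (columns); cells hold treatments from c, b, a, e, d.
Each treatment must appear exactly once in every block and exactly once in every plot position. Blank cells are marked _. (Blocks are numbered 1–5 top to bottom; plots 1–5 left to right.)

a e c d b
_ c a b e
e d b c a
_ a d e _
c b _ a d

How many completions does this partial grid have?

1

Block 2, plot 1: eliminating its block and plot leaves {d}.
Block 4, plot 1: eliminating its block and plot leaves {b}.
Block 4, plot 5: eliminating its block and plot leaves {c}.
Block 5, plot 3: eliminating its block and plot leaves {e}.
Only one assignment across all blanks avoids any block or plot repeat, giving 1 completion.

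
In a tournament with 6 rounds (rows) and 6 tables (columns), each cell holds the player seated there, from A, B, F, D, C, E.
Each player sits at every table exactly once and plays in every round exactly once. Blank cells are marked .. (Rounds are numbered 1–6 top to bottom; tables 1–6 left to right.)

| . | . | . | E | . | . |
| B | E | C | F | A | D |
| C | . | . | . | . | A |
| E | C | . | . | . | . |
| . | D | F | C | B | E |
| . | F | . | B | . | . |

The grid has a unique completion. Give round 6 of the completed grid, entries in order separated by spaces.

Round 6, table 6: round 6 has {B, F} and table 6 has {A, D, E}, leaving only C.
Round 3, table 2: round 3 has {A, C} and table 2 has {F, D, C, E}, leaving only B.
Round 1, table 2: round 1 has {E} and table 2 has {B, F, D, C, E}, leaving only A.
Round 3, table 4: round 3 has {A, B, C} and table 4 has {B, F, C, E}, leaving only D.
Round 3, table 3: round 3 has {A, B, D, C} and table 3 has {F, C}, leaving only E.
Round 3, table 5: round 3 has {A, B, D, C, E} and table 5 has {A, B}, leaving only F.
Round 4, table 4: round 4 has {C, E} and table 4 has {B, F, D, C, E}, leaving only A.
Round 4, table 5: round 4 has {A, C, E} and table 5 has {A, B, F}, leaving only D.
Round 6, table 5: round 6 has {B, F, C} and table 5 has {A, B, F, D}, leaving only E.
Round 1, table 5: round 1 has {A, E} and table 5 has {A, B, F, D, E}, leaving only C.
Round 4, table 3: round 4 has {A, D, C, E} and table 3 has {F, C, E}, leaving only B.
Round 1, table 3: round 1 has {A, C, E} and table 3 has {B, F, C, E}, leaving only D.
Round 6, table 3: round 6 has {B, F, C, E} and table 3 has {B, F, D, C, E}, leaving only A.
Round 6, table 1: round 6 has {A, B, F, C, E} and table 1 has {B, C, E}, leaving only D.
So round 6 reads: D F A B E C.

D F A B E C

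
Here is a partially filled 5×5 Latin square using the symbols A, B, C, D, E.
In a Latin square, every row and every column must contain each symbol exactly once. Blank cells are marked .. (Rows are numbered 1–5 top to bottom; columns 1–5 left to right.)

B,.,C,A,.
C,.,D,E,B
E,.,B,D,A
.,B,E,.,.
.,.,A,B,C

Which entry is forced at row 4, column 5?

D

Row 4 already has {B, E} and column 5 already has {A, B, C}, so row 4, column 5 must be D.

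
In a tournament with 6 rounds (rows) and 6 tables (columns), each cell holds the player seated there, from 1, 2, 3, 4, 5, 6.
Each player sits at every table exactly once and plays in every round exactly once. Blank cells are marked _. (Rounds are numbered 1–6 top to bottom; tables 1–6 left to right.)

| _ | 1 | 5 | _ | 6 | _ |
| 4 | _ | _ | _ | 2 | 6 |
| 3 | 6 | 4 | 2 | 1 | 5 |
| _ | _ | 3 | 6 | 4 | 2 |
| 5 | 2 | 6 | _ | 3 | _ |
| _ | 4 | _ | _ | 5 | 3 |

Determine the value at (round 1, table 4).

Round 1, table 1: round 1 has {1, 5, 6} and table 1 has {3, 4, 5}, leaving only 2.
Round 1, table 6: round 1 has {1, 2, 5, 6} and table 6 has {2, 3, 5, 6}, leaving only 4.
Round 1 already has {1, 2, 4, 5, 6} and table 4 already has {2, 6}, so round 1, table 4 must be 3.

3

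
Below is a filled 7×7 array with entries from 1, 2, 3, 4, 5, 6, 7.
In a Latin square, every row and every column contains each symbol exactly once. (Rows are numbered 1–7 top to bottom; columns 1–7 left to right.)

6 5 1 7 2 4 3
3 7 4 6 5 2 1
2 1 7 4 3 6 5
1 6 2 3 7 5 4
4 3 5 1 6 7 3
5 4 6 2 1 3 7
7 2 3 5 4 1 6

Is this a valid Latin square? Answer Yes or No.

No

Row 5 contains 3 twice (at columns 2 and 7), so it is not a permutation.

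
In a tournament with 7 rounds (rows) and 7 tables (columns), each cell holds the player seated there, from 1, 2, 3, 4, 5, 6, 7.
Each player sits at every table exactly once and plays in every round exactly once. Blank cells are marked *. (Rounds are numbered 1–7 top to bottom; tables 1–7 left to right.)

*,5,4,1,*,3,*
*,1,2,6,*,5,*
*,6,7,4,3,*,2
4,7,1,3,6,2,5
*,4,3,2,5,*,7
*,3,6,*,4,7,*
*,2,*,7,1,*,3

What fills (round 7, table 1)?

6

Round 1, table 7: round 1 has {1, 3, 4, 5} and table 7 has {2, 3, 5, 7}, leaving only 6.
Round 2, table 5: round 2 has {1, 2, 5, 6} and table 5 has {1, 3, 4, 5, 6}, leaving only 7.
Round 1, table 5: round 1 has {1, 3, 4, 5, 6} and table 5 has {1, 3, 4, 5, 6, 7}, leaving only 2.
Round 1, table 1: round 1 has {1, 2, 3, 4, 5, 6} and table 1 has {4}, leaving only 7.
Round 2, table 1: round 2 has {1, 2, 5, 6, 7} and table 1 has {4, 7}, leaving only 3.
Round 2, table 7: round 2 has {1, 2, 3, 5, 6, 7} and table 7 has {2, 3, 5, 6, 7}, leaving only 4.
Round 3, table 6: round 3 has {2, 3, 4, 6, 7} and table 6 has {2, 3, 5, 7}, leaving only 1.
Round 3, table 1: round 3 has {1, 2, 3, 4, 6, 7} and table 1 has {3, 4, 7}, leaving only 5.
Round 7 already has {1, 2, 3, 7} and table 1 already has {3, 4, 5, 7}, so round 7, table 1 must be 6.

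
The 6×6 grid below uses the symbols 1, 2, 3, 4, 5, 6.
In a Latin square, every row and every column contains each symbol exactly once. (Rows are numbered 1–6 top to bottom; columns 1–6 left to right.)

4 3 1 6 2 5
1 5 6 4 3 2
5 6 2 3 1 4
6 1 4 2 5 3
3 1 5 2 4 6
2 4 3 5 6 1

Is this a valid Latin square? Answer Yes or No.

No

Every row is a permutation, but column 2 contains 1 twice (at rows 4 and 5).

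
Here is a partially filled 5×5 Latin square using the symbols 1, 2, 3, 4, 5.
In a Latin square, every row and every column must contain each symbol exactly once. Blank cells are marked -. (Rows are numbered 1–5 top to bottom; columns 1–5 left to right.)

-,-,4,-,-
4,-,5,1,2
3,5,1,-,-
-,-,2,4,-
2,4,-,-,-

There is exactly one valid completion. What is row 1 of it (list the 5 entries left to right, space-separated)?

Row 2, column 2: row 2 has {1, 2, 4, 5} and column 2 has {4, 5}, leaving only 3.
Row 3, column 4: row 3 has {1, 3, 5} and column 4 has {1, 4}, leaving only 2.
Row 3, column 5: row 3 has {1, 2, 3, 5} and column 5 has {2}, leaving only 4.
Row 4, column 2: row 4 has {2, 4} and column 2 has {3, 4, 5}, leaving only 1.
Row 1, column 2: row 1 has {4} and column 2 has {1, 3, 4, 5}, leaving only 2.
Row 4, column 1: row 4 has {1, 2, 4} and column 1 has {2, 3, 4}, leaving only 5.
Row 1, column 1: row 1 has {2, 4} and column 1 has {2, 3, 4, 5}, leaving only 1.
Row 4, column 5: row 4 has {1, 2, 4, 5} and column 5 has {2, 4}, leaving only 3.
Row 1, column 5: row 1 has {1, 2, 4} and column 5 has {2, 3, 4}, leaving only 5.
Row 1, column 4: row 1 has {1, 2, 4, 5} and column 4 has {1, 2, 4}, leaving only 3.
So row 1 reads: 1 2 4 3 5.

1 2 4 3 5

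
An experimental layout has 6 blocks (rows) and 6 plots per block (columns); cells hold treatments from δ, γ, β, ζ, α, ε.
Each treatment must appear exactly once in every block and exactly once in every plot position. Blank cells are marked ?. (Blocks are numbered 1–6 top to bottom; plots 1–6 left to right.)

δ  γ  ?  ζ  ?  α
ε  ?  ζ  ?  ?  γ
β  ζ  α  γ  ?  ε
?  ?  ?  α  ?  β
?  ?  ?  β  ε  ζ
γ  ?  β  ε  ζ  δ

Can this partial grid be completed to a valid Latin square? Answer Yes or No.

No block or plot among the givens repeats a symbol, and propagating forced cells runs into no contradiction.
One valid completion exists (for instance, δ γ ε ζ β α / ε β ζ δ α γ / β ζ α γ δ ε / ζ ε δ α γ β / α δ γ β ε ζ / γ α β ε ζ δ).

Yes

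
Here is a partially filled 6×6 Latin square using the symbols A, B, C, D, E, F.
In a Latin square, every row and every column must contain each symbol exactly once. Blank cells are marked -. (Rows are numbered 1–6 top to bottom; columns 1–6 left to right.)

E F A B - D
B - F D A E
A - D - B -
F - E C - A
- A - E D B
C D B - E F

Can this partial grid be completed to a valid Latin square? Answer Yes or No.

No

Row 4, column 5: row 4 together with column 5 already contain {A, B, C, D, E, F} — every symbol — so nothing can go there. The grid has no valid completion.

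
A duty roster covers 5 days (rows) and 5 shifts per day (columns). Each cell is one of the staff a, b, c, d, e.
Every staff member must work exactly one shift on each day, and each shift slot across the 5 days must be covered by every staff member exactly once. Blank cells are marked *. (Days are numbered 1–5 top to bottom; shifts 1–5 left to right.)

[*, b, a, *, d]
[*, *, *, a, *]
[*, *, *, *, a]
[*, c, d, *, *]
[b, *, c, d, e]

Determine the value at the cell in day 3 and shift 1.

c

Day 4, shift 5: day 4 has {c, d} and shift 5 has {a, d, e}, leaving only b.
Day 2, shift 5: day 2 has {a} and shift 5 has {a, b, d, e}, leaving only c.
Day 4, shift 4: day 4 has {b, c, d} and shift 4 has {a, d}, leaving only e.
Day 1, shift 4: day 1 has {a, b, d} and shift 4 has {a, d, e}, leaving only c.
Day 1, shift 1: day 1 has {a, b, c, d} and shift 1 has {b}, leaving only e.
Day 2, shift 1: day 2 has {a, c} and shift 1 has {b, e}, leaving only d.
Day 3 already has {a} and shift 1 already has {b, d, e}, so day 3, shift 1 must be c.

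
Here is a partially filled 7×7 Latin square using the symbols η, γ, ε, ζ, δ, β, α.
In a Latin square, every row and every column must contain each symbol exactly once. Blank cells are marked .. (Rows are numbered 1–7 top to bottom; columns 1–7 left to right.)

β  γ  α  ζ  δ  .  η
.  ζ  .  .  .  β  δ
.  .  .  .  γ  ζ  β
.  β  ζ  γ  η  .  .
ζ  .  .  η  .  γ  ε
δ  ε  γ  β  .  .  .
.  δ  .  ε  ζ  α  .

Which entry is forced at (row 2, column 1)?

γ

Row 1, column 6: row 1 has {η, γ, ζ, δ, β, α} and column 6 has {γ, ζ, β, α}, leaving only ε.
Row 2, column 4: row 2 has {ζ, δ, β} and column 4 has {η, γ, ε, ζ, β}, leaving only α.
Row 2, column 5: row 2 has {ζ, δ, β, α} and column 5 has {η, γ, ζ, δ}, leaving only ε.
Row 2, column 3: row 2 has {ε, ζ, δ, β, α} and column 3 has {γ, ζ, α}, leaving only η.
Row 2 already has {η, ε, ζ, δ, β, α} and column 1 already has {ζ, δ, β}, so row 2, column 1 must be γ.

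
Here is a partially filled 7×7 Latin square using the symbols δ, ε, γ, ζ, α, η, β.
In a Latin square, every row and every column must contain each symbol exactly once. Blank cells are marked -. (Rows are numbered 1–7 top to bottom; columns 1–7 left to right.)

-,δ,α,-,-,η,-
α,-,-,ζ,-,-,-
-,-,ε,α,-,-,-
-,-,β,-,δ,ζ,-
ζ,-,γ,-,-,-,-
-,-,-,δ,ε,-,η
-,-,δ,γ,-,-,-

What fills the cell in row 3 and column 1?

δ

Row 2, column 3: row 2 has {ζ, α} and column 3 has {δ, ε, γ, α, β}, leaving only η.
Row 6, column 3: row 6 has {δ, ε, η} and column 3 has {δ, ε, γ, α, η, β}, leaving only ζ.
Row 3, column 1 is narrowed to {δ, γ, η, β}.
If it were γ, then row 7, column 1 would be left with no valid symbol.
If it were η, propagating the remaining blanks reaches a contradiction.
If it were β, then row 7, column 1 would be left with no valid symbol.
So row 3, column 1 must be δ.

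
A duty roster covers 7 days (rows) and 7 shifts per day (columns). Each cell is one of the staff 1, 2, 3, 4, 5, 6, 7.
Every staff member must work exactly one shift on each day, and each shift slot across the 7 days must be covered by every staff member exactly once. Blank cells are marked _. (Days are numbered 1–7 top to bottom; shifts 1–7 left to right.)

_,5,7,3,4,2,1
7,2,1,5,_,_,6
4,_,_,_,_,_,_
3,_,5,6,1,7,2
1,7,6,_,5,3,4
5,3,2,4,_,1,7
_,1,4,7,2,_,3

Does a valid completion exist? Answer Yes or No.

Day 1, shift 1: day 1 has {1, 2, 3, 4, 5, 7} and shift 1 has {1, 3, 4, 5, 7}, so it must be 6.
Now day 7, shift 1: day 7 together with shift 1 already contain {1, 2, 3, 4, 5, 6, 7} — every symbol — so nothing can go there. The grid has no valid completion.

No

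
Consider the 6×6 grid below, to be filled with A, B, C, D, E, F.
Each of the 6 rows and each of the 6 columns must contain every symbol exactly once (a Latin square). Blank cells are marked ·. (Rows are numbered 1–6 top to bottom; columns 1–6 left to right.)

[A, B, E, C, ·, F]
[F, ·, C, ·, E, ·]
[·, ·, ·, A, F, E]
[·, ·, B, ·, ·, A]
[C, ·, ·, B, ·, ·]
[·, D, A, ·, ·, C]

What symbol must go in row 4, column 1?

Row 1, column 5: row 1 has {A, B, C, E, F} and column 5 has {E, F}, leaving only D.
Row 2, column 2: row 2 has {C, E, F} and column 2 has {B, D}, leaving only A.
Row 2, column 4: row 2 has {A, C, E, F} and column 4 has {A, B, C}, leaving only D.
Row 2, column 6: row 2 has {A, C, D, E, F} and column 6 has {A, C, E, F}, leaving only B.
Row 3, column 2: row 3 has {A, E, F} and column 2 has {A, B, D}, leaving only C.
Row 3, column 3: row 3 has {A, C, E, F} and column 3 has {A, B, C, E}, leaving only D.
Row 3, column 1: row 3 has {A, C, D, E, F} and column 1 has {A, C, F}, leaving only B.
Row 4, column 5: row 4 has {A, B} and column 5 has {D, E, F}, leaving only C.
Row 5, column 3: row 5 has {B, C} and column 3 has {A, B, C, D, E}, leaving only F.
Row 5, column 2: row 5 has {B, C, F} and column 2 has {A, B, C, D}, leaving only E.
Row 4, column 2: row 4 has {A, B, C} and column 2 has {A, B, C, D, E}, leaving only F.
Row 4, column 4: row 4 has {A, B, C, F} and column 4 has {A, B, C, D}, leaving only E.
Row 4 already has {A, B, C, E, F} and column 1 already has {A, B, C, F}, so row 4, column 1 must be D.

D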